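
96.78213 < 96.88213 True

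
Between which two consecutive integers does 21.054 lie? 21 and 22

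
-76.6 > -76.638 True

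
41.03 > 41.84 False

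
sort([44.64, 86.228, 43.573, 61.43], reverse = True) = [86.228, 61.43, 44.64, 43.573]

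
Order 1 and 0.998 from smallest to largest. 0.998, 1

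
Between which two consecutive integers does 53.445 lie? 53 and 54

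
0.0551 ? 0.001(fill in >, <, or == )>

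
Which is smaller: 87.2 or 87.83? 87.2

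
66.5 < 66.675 True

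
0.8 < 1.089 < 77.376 True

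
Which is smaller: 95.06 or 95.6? 95.06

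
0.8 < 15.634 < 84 True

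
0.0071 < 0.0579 True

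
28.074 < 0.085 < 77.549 False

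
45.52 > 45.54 False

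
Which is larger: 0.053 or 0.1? 0.1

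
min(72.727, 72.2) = 72.2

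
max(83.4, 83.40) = 83.40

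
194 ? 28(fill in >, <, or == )>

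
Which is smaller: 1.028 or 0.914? 0.914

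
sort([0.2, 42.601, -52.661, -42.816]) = [-52.661, -42.816, 0.2, 42.601]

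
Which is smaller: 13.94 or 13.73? 13.73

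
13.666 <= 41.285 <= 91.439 True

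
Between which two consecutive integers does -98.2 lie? -99 and -98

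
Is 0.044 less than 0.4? Yes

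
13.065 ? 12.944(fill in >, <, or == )>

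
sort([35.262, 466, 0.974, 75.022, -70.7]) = [-70.7, 0.974, 35.262, 75.022, 466]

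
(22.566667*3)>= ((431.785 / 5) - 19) True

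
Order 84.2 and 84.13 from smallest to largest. 84.13, 84.2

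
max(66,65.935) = 66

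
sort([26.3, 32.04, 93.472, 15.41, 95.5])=[15.41, 26.3, 32.04, 93.472, 95.5]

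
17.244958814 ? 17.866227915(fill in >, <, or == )<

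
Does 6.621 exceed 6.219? Yes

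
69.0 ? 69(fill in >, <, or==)==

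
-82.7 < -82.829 False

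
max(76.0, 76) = 76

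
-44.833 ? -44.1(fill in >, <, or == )<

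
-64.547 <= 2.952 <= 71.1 True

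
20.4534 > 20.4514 True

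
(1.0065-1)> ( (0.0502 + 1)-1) False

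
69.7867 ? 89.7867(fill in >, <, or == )<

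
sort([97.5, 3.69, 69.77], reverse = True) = [97.5, 69.77, 3.69]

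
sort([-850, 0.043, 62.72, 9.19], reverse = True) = [62.72, 9.19, 0.043, -850]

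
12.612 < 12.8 True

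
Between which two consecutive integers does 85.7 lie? 85 and 86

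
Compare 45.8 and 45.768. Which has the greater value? 45.8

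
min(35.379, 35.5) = 35.379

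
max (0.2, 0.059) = 0.2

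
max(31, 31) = 31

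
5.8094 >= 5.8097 False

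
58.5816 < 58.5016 False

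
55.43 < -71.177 False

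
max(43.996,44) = 44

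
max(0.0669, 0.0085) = 0.0669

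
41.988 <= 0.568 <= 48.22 False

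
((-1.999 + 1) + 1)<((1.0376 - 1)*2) True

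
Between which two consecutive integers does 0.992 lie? 0 and 1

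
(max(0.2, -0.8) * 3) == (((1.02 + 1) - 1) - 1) False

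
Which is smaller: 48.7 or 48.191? 48.191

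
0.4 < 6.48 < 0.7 False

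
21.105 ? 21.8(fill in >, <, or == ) <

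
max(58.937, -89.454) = 58.937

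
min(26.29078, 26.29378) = 26.29078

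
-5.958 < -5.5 True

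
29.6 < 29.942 True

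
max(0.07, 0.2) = 0.2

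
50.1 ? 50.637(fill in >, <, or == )<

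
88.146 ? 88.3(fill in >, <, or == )<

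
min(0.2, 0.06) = 0.06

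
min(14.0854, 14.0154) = 14.0154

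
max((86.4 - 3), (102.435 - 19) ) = 83.435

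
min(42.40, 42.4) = 42.40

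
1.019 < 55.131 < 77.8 True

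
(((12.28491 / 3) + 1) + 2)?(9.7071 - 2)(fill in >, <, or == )<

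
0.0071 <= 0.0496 True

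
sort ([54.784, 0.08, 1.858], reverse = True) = [54.784, 1.858, 0.08]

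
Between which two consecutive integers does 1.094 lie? 1 and 2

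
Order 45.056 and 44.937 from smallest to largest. 44.937, 45.056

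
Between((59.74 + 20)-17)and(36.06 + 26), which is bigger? ((59.74 + 20)-17)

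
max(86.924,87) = 87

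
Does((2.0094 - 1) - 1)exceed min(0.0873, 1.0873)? No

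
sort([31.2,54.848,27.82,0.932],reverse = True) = [54.848,31.2,27.82,0.932]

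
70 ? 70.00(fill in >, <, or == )==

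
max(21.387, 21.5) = 21.5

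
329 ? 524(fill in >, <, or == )<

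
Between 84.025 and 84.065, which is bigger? 84.065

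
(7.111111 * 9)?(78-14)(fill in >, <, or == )<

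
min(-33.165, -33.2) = -33.2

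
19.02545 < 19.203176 True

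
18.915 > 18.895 True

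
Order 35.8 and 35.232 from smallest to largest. 35.232, 35.8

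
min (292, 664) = 292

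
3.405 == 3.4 False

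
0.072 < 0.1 True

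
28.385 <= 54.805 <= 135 True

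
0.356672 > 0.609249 False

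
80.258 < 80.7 True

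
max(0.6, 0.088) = 0.6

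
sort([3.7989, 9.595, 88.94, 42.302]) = [3.7989, 9.595, 42.302, 88.94]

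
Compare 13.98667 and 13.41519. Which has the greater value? 13.98667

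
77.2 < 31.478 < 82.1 False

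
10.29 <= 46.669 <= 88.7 True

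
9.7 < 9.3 False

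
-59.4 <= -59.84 False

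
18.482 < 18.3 False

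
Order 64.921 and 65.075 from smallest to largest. 64.921, 65.075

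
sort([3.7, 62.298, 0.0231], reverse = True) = [62.298, 3.7, 0.0231]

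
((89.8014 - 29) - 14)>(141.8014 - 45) False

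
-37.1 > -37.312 True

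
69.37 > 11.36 True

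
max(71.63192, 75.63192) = 75.63192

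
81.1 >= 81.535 False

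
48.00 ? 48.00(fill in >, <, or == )==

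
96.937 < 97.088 True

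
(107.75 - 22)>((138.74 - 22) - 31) True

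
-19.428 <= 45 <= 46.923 True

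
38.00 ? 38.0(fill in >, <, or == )==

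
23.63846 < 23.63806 False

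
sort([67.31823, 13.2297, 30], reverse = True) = [67.31823, 30, 13.2297]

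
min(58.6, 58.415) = 58.415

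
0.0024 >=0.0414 False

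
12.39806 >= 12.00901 True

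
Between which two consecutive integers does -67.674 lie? -68 and -67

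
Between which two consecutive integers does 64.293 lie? 64 and 65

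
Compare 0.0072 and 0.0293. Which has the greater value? 0.0293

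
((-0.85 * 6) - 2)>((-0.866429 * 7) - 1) False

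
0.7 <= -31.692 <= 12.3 False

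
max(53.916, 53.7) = 53.916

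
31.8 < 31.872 True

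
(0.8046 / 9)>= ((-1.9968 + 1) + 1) True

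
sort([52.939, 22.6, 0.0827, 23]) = [0.0827, 22.6, 23, 52.939]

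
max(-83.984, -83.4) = -83.4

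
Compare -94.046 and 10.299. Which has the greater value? 10.299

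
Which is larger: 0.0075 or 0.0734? 0.0734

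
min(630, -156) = -156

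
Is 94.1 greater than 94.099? Yes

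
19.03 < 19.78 True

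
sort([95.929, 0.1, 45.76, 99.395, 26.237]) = [0.1, 26.237, 45.76, 95.929, 99.395]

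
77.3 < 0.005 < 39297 False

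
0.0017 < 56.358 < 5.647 False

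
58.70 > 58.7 False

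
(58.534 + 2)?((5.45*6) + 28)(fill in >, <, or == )<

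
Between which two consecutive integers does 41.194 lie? 41 and 42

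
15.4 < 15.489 True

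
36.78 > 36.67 True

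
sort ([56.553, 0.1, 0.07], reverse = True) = [56.553, 0.1, 0.07]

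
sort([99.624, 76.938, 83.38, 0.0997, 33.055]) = [0.0997, 33.055, 76.938, 83.38, 99.624]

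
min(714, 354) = 354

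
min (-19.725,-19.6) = -19.725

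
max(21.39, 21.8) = 21.8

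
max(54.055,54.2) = 54.2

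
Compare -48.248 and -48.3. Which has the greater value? -48.248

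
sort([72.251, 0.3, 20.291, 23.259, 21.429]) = [0.3, 20.291, 21.429, 23.259, 72.251]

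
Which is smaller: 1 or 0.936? 0.936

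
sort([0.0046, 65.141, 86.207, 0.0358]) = [0.0046, 0.0358, 65.141, 86.207]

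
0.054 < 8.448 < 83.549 True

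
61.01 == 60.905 False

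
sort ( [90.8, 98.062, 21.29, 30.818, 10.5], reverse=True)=[98.062, 90.8, 30.818, 21.29, 10.5]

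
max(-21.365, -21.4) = -21.365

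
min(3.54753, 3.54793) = 3.54753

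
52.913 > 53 False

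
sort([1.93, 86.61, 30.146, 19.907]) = [1.93, 19.907, 30.146, 86.61]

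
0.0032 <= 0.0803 True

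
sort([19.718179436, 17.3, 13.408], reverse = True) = [19.718179436, 17.3, 13.408]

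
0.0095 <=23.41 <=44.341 True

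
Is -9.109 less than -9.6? No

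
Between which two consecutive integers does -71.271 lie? -72 and -71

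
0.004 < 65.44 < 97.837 True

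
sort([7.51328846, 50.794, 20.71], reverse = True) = [50.794, 20.71, 7.51328846]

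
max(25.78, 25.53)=25.78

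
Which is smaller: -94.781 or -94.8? -94.8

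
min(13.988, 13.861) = 13.861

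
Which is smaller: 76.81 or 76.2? 76.2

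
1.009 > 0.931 True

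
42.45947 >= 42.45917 True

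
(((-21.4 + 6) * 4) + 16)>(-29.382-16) False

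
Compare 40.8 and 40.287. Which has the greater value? 40.8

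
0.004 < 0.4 True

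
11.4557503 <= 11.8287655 True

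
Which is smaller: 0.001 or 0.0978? 0.001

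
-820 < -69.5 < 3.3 True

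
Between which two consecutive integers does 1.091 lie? 1 and 2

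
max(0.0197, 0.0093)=0.0197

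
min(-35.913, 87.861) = -35.913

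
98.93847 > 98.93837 True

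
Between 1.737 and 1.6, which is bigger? 1.737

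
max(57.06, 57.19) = 57.19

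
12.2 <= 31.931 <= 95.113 True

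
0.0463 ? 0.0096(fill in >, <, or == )>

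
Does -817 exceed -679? No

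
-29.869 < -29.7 True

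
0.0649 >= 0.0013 True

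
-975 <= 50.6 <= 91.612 True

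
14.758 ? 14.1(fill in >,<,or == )>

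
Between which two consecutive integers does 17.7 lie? 17 and 18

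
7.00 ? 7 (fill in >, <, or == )==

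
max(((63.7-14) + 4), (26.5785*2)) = 53.7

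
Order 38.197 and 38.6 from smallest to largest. 38.197, 38.6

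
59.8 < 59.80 False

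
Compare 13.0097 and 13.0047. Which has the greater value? 13.0097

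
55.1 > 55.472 False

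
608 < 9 False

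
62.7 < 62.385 False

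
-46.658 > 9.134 False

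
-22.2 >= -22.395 True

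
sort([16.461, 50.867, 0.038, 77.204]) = [0.038, 16.461, 50.867, 77.204]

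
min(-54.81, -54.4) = -54.81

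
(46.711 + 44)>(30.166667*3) True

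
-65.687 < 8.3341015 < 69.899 True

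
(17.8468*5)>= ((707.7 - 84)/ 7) True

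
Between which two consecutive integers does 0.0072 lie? 0 and 1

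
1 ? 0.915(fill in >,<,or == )>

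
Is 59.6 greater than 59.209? Yes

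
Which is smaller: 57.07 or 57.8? 57.07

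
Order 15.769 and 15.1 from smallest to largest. 15.1, 15.769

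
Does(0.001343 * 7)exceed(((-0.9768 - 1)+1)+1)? No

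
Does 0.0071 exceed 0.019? No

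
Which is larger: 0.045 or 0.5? 0.5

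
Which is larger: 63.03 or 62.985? 63.03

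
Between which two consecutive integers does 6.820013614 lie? 6 and 7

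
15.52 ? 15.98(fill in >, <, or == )<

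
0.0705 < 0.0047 False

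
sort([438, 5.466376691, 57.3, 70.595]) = [5.466376691, 57.3, 70.595, 438]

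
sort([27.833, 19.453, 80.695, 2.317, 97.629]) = [2.317, 19.453, 27.833, 80.695, 97.629]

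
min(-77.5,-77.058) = -77.5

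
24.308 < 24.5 True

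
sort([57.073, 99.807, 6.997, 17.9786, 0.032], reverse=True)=[99.807, 57.073, 17.9786, 6.997, 0.032]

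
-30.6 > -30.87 True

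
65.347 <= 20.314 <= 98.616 False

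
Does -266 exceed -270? Yes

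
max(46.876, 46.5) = 46.876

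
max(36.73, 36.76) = 36.76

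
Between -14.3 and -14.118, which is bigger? -14.118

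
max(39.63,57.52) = 57.52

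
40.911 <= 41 True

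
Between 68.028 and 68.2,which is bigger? 68.2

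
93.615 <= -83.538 False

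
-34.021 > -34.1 True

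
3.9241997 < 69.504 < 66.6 False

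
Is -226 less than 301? Yes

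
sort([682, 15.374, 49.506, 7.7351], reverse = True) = [682, 49.506, 15.374, 7.7351]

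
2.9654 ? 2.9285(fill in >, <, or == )>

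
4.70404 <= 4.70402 False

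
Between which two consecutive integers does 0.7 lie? 0 and 1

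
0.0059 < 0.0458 True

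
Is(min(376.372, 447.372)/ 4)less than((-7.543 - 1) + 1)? No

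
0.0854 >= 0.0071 True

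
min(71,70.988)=70.988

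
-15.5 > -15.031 False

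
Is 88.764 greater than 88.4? Yes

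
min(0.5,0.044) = 0.044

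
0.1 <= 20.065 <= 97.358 True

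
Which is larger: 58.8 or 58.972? 58.972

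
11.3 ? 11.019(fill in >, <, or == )>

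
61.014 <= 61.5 True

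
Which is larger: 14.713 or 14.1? 14.713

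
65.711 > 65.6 True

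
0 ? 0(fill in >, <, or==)==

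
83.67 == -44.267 False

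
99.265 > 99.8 False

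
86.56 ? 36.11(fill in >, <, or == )>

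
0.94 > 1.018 False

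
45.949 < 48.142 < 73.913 True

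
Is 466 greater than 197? Yes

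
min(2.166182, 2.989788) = 2.166182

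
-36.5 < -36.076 True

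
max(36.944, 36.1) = 36.944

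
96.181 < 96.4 True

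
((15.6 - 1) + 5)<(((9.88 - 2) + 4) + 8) True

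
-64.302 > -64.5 True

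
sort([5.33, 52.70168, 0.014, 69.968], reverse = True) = [69.968, 52.70168, 5.33, 0.014]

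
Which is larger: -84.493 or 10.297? 10.297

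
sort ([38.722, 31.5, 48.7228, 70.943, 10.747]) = [10.747, 31.5, 38.722, 48.7228, 70.943]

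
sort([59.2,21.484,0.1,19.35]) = [0.1,19.35,21.484,59.2]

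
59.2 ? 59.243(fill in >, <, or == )<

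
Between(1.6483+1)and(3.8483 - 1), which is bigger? (3.8483 - 1)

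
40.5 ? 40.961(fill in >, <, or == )<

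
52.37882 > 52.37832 True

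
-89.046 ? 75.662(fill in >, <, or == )<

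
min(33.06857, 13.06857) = 13.06857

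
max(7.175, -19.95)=7.175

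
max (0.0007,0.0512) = 0.0512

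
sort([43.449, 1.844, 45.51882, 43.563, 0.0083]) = [0.0083, 1.844, 43.449, 43.563, 45.51882]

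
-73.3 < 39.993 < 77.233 True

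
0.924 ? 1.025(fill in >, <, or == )<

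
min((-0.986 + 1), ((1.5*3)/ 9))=0.014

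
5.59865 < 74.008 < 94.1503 True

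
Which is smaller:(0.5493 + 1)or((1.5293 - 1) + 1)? ((1.5293 - 1) + 1)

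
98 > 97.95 True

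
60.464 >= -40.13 True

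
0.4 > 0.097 True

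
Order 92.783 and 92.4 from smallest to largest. 92.4, 92.783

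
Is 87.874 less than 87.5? No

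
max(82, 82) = 82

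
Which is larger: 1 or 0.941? 1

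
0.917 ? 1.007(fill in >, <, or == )<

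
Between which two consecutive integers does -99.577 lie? -100 and -99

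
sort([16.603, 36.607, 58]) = [16.603, 36.607, 58]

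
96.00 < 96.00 False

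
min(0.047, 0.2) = 0.047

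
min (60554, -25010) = -25010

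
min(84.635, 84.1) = 84.1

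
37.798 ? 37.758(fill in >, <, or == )>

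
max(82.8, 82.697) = 82.8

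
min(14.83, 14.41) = 14.41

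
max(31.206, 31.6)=31.6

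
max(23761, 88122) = 88122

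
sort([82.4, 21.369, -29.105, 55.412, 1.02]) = [-29.105, 1.02, 21.369, 55.412, 82.4]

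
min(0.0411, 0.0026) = 0.0026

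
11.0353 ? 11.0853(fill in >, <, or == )<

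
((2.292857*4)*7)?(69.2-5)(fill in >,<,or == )<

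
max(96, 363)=363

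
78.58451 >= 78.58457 False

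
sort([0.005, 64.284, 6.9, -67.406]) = [-67.406, 0.005, 6.9, 64.284]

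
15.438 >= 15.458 False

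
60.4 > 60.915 False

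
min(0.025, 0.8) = 0.025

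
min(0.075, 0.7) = 0.075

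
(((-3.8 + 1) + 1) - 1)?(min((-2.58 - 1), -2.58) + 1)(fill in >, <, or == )<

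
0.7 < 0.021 False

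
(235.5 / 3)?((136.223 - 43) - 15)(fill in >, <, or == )>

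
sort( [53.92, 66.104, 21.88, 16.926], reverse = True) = [66.104, 53.92, 21.88, 16.926]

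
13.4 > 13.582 False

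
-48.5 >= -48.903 True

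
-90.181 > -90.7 True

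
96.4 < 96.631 True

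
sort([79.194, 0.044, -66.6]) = [-66.6, 0.044, 79.194]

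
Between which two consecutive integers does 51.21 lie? 51 and 52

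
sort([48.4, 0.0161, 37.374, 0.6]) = [0.0161, 0.6, 37.374, 48.4]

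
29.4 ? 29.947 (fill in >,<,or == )<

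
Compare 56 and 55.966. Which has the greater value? 56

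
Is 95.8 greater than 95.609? Yes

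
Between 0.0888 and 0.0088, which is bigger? 0.0888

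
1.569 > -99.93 True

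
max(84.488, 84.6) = 84.6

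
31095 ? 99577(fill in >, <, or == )<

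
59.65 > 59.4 True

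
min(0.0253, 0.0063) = 0.0063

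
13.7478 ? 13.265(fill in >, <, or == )>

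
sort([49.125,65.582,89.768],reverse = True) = [89.768,65.582,49.125]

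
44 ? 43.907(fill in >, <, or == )>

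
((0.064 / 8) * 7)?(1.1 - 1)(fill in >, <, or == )<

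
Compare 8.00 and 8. They are equal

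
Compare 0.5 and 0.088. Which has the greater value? 0.5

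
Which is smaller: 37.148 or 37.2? 37.148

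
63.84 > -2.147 True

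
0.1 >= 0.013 True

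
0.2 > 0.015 True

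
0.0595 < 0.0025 False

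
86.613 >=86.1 True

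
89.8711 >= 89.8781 False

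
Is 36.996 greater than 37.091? No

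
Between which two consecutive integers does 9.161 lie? 9 and 10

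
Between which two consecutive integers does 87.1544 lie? 87 and 88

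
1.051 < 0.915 False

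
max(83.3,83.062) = 83.3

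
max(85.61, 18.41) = 85.61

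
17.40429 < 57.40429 True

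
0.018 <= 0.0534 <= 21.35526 True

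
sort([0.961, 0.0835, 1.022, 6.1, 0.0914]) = [0.0835, 0.0914, 0.961, 1.022, 6.1]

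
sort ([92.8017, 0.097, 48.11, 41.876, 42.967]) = [0.097, 41.876, 42.967, 48.11, 92.8017]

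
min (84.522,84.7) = 84.522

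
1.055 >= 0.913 True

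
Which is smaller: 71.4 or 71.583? 71.4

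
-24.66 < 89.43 True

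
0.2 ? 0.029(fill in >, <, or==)>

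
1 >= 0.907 True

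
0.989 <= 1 True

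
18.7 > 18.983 False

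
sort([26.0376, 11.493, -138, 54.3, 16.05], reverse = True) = [54.3, 26.0376, 16.05, 11.493, -138]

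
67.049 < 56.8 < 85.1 False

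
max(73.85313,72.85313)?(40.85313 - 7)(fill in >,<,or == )>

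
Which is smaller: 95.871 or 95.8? 95.8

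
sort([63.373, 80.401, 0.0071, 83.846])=[0.0071, 63.373, 80.401, 83.846]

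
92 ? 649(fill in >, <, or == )<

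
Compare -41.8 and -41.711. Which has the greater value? -41.711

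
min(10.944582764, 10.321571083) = 10.321571083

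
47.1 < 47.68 True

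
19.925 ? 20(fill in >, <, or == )<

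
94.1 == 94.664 False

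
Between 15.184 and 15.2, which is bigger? 15.2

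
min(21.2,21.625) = 21.2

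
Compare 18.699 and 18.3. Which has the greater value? 18.699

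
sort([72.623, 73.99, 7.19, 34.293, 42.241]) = [7.19, 34.293, 42.241, 72.623, 73.99]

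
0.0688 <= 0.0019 False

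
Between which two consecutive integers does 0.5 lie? 0 and 1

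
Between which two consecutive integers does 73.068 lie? 73 and 74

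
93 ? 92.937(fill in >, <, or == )>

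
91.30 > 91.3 False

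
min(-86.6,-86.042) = -86.6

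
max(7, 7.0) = 7.0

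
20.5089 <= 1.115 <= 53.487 False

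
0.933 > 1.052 False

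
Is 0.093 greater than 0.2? No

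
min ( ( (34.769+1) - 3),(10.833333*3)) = 32.499999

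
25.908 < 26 True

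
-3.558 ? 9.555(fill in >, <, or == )<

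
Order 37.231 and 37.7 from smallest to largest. 37.231, 37.7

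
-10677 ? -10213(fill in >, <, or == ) <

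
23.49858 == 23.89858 False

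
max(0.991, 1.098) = 1.098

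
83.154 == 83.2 False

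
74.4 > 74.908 False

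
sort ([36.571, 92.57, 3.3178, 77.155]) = [3.3178, 36.571, 77.155, 92.57]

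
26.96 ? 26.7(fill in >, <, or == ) >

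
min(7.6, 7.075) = 7.075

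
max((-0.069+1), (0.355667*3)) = 1.067001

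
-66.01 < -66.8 False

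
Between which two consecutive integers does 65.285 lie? 65 and 66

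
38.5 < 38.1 False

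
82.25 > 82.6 False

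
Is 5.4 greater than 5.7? No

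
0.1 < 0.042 False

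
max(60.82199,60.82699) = 60.82699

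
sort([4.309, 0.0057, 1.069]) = [0.0057, 1.069, 4.309]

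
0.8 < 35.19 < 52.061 True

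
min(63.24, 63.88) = 63.24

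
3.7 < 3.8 True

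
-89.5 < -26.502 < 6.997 True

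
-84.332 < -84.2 True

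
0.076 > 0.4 False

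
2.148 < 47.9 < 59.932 True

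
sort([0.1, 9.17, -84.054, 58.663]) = [-84.054, 0.1, 9.17, 58.663]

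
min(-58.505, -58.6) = -58.6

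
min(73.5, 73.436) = 73.436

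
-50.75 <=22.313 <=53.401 True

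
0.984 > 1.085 False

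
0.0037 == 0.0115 False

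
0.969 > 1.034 False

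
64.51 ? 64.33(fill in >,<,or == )>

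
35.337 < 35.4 True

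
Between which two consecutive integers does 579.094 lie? 579 and 580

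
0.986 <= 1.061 True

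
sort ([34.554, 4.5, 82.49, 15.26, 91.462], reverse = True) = [91.462, 82.49, 34.554, 15.26, 4.5]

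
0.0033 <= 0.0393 True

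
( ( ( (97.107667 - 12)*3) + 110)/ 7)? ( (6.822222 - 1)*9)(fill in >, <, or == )<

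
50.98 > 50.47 True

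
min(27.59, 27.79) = 27.59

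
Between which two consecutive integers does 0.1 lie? 0 and 1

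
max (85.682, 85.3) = 85.682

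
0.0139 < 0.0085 False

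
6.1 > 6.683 False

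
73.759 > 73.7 True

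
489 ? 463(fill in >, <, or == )>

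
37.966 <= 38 True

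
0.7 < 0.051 False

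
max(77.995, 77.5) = 77.995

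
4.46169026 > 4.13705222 True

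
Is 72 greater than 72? No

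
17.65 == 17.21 False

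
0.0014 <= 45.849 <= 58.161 True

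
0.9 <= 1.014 True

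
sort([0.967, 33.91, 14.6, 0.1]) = [0.1, 0.967, 14.6, 33.91]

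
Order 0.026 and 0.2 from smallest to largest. 0.026,0.2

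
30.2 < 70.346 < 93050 True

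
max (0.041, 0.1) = 0.1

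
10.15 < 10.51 True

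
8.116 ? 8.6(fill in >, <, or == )<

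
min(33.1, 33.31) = 33.1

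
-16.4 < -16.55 False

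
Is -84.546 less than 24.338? Yes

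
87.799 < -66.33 False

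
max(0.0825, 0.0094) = 0.0825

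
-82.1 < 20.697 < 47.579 True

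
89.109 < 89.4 True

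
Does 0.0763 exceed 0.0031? Yes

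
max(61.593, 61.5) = 61.593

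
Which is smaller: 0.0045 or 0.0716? 0.0045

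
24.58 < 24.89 True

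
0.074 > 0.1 False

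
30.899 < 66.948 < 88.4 True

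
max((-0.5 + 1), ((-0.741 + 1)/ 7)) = 0.5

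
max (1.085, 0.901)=1.085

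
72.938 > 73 False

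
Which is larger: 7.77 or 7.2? 7.77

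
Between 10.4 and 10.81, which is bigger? 10.81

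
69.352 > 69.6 False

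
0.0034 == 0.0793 False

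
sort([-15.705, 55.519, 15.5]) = [-15.705, 15.5, 55.519]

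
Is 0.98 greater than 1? No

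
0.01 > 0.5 False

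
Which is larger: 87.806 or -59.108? 87.806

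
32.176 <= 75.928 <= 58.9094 False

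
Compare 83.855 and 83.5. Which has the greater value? 83.855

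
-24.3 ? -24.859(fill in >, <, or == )>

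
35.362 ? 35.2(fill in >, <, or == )>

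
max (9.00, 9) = 9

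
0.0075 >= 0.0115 False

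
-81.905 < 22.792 True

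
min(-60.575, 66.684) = -60.575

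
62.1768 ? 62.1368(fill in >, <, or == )>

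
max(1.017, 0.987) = 1.017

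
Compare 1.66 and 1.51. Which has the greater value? 1.66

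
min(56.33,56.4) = 56.33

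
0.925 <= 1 True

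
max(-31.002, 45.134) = 45.134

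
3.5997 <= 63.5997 True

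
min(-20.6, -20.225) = -20.6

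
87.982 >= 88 False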